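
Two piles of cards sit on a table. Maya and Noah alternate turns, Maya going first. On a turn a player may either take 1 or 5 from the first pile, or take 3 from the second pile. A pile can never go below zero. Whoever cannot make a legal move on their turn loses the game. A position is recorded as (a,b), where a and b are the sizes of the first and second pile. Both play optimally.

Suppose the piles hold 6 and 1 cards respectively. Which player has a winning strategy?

Noah wins.

Build the W/L table. Terminal = L. A non-terminal position is W if it has a move to some L; otherwise it is L.
No move ever increases a pile, so every position that can arise here has a ≤ 6 and b ≤ 1; it is enough to label the cells with 0 ≤ a ≤ 6 and 0 ≤ b ≤ 1.
Every move lowers a or b (never raises either), so fill the grid row by row in increasing a, and left to right within a row: each cell's successors are then already labelled.
      b=0  b=1
a=0:    L    L
a=1:    W    W
a=2:    L    L
a=3:    W    W
a=4:    L    L
a=5:    W    W
a=6:    L    L
Cells with no legal move (terminal, hence L): (0,0), (0,1).
The remaining L cells, each justified by listing all of its moves:
(2,0): only reaches (1,0)(W), which is W → L
(2,1): only reaches (1,1)(W), which is W → L
(4,0): only reaches (3,0)(W), which is W → L
(4,1): only reaches (3,1)(W), which is W → L
(6,0): only reaches (5,0)(W), (1,0)(W), all W → L
(6,1): only reaches (5,1)(W), (1,1)(W), all W → L
Every other cell has at least one move into one of the L cells above, so it is W.
Every move from (6,1) reaches a W position, so the mover loses.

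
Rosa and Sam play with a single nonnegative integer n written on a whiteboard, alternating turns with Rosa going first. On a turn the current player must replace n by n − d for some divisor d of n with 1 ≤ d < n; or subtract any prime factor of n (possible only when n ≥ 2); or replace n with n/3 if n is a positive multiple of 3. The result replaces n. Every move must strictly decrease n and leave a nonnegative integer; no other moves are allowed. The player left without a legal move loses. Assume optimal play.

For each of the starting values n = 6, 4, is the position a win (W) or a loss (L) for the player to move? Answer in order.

Positions with no move are L. A position that does have a move is losing for the player to move precisely when every available move leads to a winning position for the opponent. Fill in the labels:
n=0: no move → L
n=1: no move → L
n=2: →0(L), so W
n=3: →0(L), so W
n=4: →2(W), 3(W) — all W, so L
n=5: →0(L), so W
n=6: →4(L), so W

6: W, 4: L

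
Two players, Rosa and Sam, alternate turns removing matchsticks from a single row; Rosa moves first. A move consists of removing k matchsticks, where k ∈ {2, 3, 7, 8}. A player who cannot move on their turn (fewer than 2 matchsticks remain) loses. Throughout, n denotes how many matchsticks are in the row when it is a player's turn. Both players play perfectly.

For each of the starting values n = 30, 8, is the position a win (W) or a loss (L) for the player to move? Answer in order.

30: L, 8: W

Positions with no move are L. A position that does have a move is losing for the player to move precisely when every available move leads to a winning position for the opponent. Fill in the labels:
n=0: no move → L
n=1: no move → L
n=2: reaches L-position 0 → W
n=3: reaches L-position 1 → W
n=4: reaches L-position 1 → W
n=5: only reaches 3(W), 2(W), all W → L
n=6: only reaches 4(W), 3(W), all W → L
n=7: reaches L-position 5 → W
n=8: reaches L-position 6 → W
n=9: reaches L-position 6 → W
n=10: only reaches 8(W), 7(W), 3(W), 2(W), all W → L
n=11: only reaches 9(W), 8(W), 4(W), 3(W), all W → L
n=12: reaches L-position 10 → W
n=13: reaches L-position 11 → W
n=14: reaches L-position 11 → W
n=15: only reaches 13(W), 12(W), 8(W), 7(W), all W → L
n=16: only reaches 14(W), 13(W), 9(W), 8(W), all W → L
n=17: reaches L-position 15 → W
n=18: reaches L-position 16 → W
n=19: reaches L-position 16 → W
n=20: only reaches 18(W), 17(W), 13(W), 12(W), all W → L
n=21: only reaches 19(W), 18(W), 14(W), 13(W), all W → L
n=22: reaches L-position 20 → W
n=23: reaches L-position 21 → W
n=24: reaches L-position 21 → W
n=25: only reaches 23(W), 22(W), 18(W), 17(W), all W → L
n=26: only reaches 24(W), 23(W), 19(W), 18(W), all W → L
n=27: reaches L-position 25 → W
n=28: reaches L-position 26 → W
n=29: reaches L-position 26 → W
n=30: only reaches 28(W), 27(W), 23(W), 22(W), all W → L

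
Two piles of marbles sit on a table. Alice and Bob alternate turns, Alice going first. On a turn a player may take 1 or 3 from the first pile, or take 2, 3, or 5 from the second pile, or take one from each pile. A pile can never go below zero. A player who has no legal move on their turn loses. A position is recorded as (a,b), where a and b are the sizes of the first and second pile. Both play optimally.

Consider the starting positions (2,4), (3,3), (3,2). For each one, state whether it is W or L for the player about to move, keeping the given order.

Compute win/loss labels from the base case upward. A position with no move is L. Any other position is W if it can reach an L in one move, else L.
No move ever increases a pile, so every position that can arise here has a ≤ 3 and b ≤ 4; it is enough to label the cells with 0 ≤ a ≤ 3 and 0 ≤ b ≤ 4.
Every move lowers a or b (never raises either), so fill the grid row by row in increasing a, and left to right within a row: each cell's successors are then already labelled.
      b=0  b=1  b=2  b=3  b=4
a=0:    L    L    W    W    W
a=1:    W    W    W    L    L
a=2:    L    L    W    W    W
a=3:    W    W    W    L    L
Cells with no legal move (terminal, hence L): (0,0), (0,1).
The remaining L cells, each justified by listing all of its moves:
(1,3): L (options (0,3)(W), (1,1)(W), (1,0)(W), (0,2)(W) are all W)
(1,4): L (options (0,4)(W), (1,2)(W), (1,1)(W), (0,3)(W) are all W)
(2,0): L (sole option (1,0)(W) is W)
(2,1): L (options (1,1)(W), (1,0)(W) are all W)
(3,3): L (options (2,3)(W), (0,3)(W), (3,1)(W), (3,0)(W), (2,2)(W) are all W)
(3,4): L (options (2,4)(W), (0,4)(W), (3,2)(W), (3,1)(W), (2,3)(W) are all W)
Every other cell has at least one move into one of the L cells above, so it is W.
(2,4): the move to (1,4) reaches an L cell, so W
(3,3): one of the L cells justified above, so L
(3,2): the move to (2,1) reaches an L cell, so W

(2,4): W, (3,3): L, (3,2): W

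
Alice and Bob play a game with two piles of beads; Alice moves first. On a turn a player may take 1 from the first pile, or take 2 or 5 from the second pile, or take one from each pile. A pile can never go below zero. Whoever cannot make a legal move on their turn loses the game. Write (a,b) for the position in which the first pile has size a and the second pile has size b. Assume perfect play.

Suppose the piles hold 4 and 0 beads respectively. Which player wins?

Classify positions by backward induction: terminal positions (no move available) are L. From any other position, the mover wins iff some move reaches an L.
No move ever increases a pile, so every position that can arise here has a ≤ 4 and b ≤ 0; it is enough to label the cells with 0 ≤ a ≤ 4 and 0 ≤ b ≤ 0.
Every move lowers a or b (never raises either), so fill the grid row by row in increasing a, and left to right within a row: each cell's successors are then already labelled.
      b=0
a=0:    L
a=1:    W
a=2:    L
a=3:    W
a=4:    L
Cells with no legal move (terminal, hence L): (0,0).
The remaining L cells, each justified by listing all of its moves:
(2,0): →(1,0)(W) only, which is W, so L
(4,0): →(3,0)(W) only, which is W, so L
Every other cell has at least one move into one of the L cells above, so it is W.
The starting position (4,0) is L: whatever Alice does, the opponent receives a W position.

Bob wins.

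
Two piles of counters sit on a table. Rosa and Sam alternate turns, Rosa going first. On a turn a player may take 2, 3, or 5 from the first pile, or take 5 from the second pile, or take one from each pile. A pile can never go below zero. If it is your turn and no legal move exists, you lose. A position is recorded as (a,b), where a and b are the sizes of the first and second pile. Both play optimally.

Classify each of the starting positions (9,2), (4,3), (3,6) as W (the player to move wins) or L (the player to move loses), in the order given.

(9,2): W, (4,3): L, (3,6): W

Build the W/L table. Terminal = L. A non-terminal position is W if it has a move to some L; otherwise it is L.
No move ever increases a pile, so every position that can arise here has a ≤ 9 and b ≤ 6; it is enough to label the cells with 0 ≤ a ≤ 9 and 0 ≤ b ≤ 6.
Every move lowers a or b (never raises either), so fill the grid row by row in increasing a, and left to right within a row: each cell's successors are then already labelled.
      b=0  b=1  b=2  b=3  b=4  b=5  b=6
a=0:    L    L    L    L    L    W    W
a=1:    L    W    W    W    W    W    L
a=2:    W    W    W    W    W    L    L
a=3:    W    W    W    W    W    L    W
a=4:    W    L    L    L    L    W    W
a=5:    W    W    W    W    W    W    W
a=6:    W    W    W    W    W    W    W
a=7:    L    W    W    W    W    W    W
a=8:    L    W    L    L    L    W    L
a=9:    W    W    W    W    W    W    L
Cells with no legal move (terminal, hence L): (0,0), (0,1), (0,2), (0,3), (0,4), (1,0).
The remaining L cells, each justified by listing all of its moves:
(1,6): →(1,1)(W), (0,5)(W) — all W, so L
(2,5): →(0,5)(W), (2,0)(W), (1,4)(W) — all W, so L
(2,6): →(0,6)(W), (2,1)(W), (1,5)(W) — all W, so L
(3,5): →(1,5)(W), (0,5)(W), (3,0)(W), (2,4)(W) — all W, so L
(4,1): →(2,1)(W), (1,1)(W), (3,0)(W) — all W, so L
(4,2): →(2,2)(W), (1,2)(W), (3,1)(W) — all W, so L
(4,3): →(2,3)(W), (1,3)(W), (3,2)(W) — all W, so L
(4,4): →(2,4)(W), (1,4)(W), (3,3)(W) — all W, so L
(7,0): →(5,0)(W), (4,0)(W), (2,0)(W) — all W, so L
(8,0): →(6,0)(W), (5,0)(W), (3,0)(W) — all W, so L
(8,2): →(6,2)(W), (5,2)(W), (3,2)(W), (7,1)(W) — all W, so L
(8,3): →(6,3)(W), (5,3)(W), (3,3)(W), (7,2)(W) — all W, so L
(8,4): →(6,4)(W), (5,4)(W), (3,4)(W), (7,3)(W) — all W, so L
(8,6): →(6,6)(W), (5,6)(W), (3,6)(W), (8,1)(W), (7,5)(W) — all W, so L
(9,6): →(7,6)(W), (6,6)(W), (4,6)(W), (9,1)(W), (8,5)(W) — all W, so L
Every other cell has at least one move into one of the L cells above, so it is W.
(9,2): the move to (4,2) reaches an L cell, so W
(4,3): one of the L cells justified above, so L
(3,6): the move to (1,6) reaches an L cell, so W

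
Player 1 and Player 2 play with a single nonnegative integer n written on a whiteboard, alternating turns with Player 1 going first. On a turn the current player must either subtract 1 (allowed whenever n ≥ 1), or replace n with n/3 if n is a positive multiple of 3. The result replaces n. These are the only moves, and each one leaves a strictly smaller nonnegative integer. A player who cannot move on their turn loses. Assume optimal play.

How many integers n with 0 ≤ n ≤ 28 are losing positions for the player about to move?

Label each position W (a win for the player to move) or L (a loss). A position with no legal move is L; any other position is W exactly when some move reaches an L, and L when every move reaches a W.
n=0: no move → L
n=1: can move to 0, which is L ⇒ W
n=2: the only move is to 1(W), a W ⇒ L
n=3: can move to 2, which is L ⇒ W
n=4: the only move is to 3(W), a W ⇒ L
n=5: can move to 4, which is L ⇒ W
n=6: can move to 2, which is L ⇒ W
n=7: the only move is to 6(W), a W ⇒ L
n=8: can move to 7, which is L ⇒ W
n=9: moves to 3(W), 8(W); every one is W ⇒ L
n=10: can move to 9, which is L ⇒ W
n=11: the only move is to 10(W), a W ⇒ L
n=12: can move to 4, which is L ⇒ W
n=13: the only move is to 12(W), a W ⇒ L
n=14: can move to 13, which is L ⇒ W
n=15: moves to 5(W), 14(W); every one is W ⇒ L
n=16: can move to 15, which is L ⇒ W
n=17: the only move is to 16(W), a W ⇒ L
n=18: can move to 17, which is L ⇒ W
n=19: the only move is to 18(W), a W ⇒ L
n=20: can move to 19, which is L ⇒ W
n=21: can move to 7, which is L ⇒ W
n=22: the only move is to 21(W), a W ⇒ L
n=23: can move to 22, which is L ⇒ W
n=24: moves to 8(W), 23(W); every one is W ⇒ L
n=25: can move to 24, which is L ⇒ W
n=26: the only move is to 25(W), a W ⇒ L
n=27: can move to 9, which is L ⇒ W
n=28: the only move is to 27(W), a W ⇒ L
L entries with 0 ≤ n ≤ 28: n = 0, 2, 4, 7, 9, 11, 13, 15, 17, 19, 22, 24, 26, 28; that makes 14.

14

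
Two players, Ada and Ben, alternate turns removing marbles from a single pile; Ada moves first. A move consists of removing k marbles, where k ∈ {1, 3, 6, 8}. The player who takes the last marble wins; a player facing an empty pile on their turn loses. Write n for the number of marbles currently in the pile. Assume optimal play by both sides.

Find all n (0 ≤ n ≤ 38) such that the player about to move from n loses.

Use the standard recursion: the mover loses at a terminal position; elsewhere, the mover wins exactly when some move hands the opponent an L position.
n=0: no move → L
n=1: W (go to 0, an L position)
n=2: L (sole option 1(W) is W)
n=3: W (go to 2, an L position)
n=4: L (options 3(W), 1(W) are all W)
n=5: W (go to 4, an L position)
n=6: W (go to 0, an L position)
n=7: W (go to 4, an L position)
n=8: W (go to 2, an L position)
n=9: L (options 8(W), 6(W), 3(W), 1(W) are all W)
n=10: W (go to 9, an L position)
n=11: L (options 10(W), 8(W), 5(W), 3(W) are all W)
n=12: W (go to 11, an L position)
n=13: L (options 12(W), 10(W), 7(W), 5(W) are all W)
n=14: W (go to 13, an L position)
n=15: W (go to 9, an L position)
n=16: W (go to 13, an L position)
n=17: W (go to 11, an L position)
n=18: L (options 17(W), 15(W), 12(W), 10(W) are all W)
n=19: W (go to 18, an L position)
n=20: L (options 19(W), 17(W), 14(W), 12(W) are all W)
n=21: W (go to 20, an L position)
n=22: L (options 21(W), 19(W), 16(W), 14(W) are all W)
n=23: W (go to 22, an L position)
n=24: W (go to 18, an L position)
n=25: W (go to 22, an L position)
n=26: W (go to 20, an L position)
n=27: L (options 26(W), 24(W), 21(W), 19(W) are all W)
n=28: W (go to 27, an L position)
n=29: L (options 28(W), 26(W), 23(W), 21(W) are all W)
n=30: W (go to 29, an L position)
n=31: L (options 30(W), 28(W), 25(W), 23(W) are all W)
n=32: W (go to 31, an L position)
n=33: W (go to 27, an L position)
n=34: W (go to 31, an L position)
n=35: W (go to 29, an L position)
n=36: L (options 35(W), 33(W), 30(W), 28(W) are all W)
n=37: W (go to 36, an L position)
n=38: L (options 37(W), 35(W), 32(W), 30(W) are all W)
The losing starting values of n are exactly the entries labelled L in this table (14 of them).

0, 2, 4, 9, 11, 13, 18, 20, 22, 27, 29, 31, 36, 38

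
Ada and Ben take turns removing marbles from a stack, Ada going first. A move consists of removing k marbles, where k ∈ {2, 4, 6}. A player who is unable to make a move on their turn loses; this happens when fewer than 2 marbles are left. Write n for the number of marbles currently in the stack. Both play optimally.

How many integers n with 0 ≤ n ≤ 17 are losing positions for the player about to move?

Classify positions by backward induction: terminal positions (no move available) are L. From any other position, the mover wins iff some move reaches an L.
n=0: no move → L
n=1: no move → L
n=2: W (go to 0, an L position)
n=3: W (go to 1, an L position)
n=4: W (go to 0, an L position)
n=5: W (go to 1, an L position)
n=6: W (go to 0, an L position)
n=7: W (go to 1, an L position)
n=8: L (options 6(W), 4(W), 2(W) are all W)
n=9: L (options 7(W), 5(W), 3(W) are all W)
n=10: W (go to 8, an L position)
n=11: W (go to 9, an L position)
n=12: W (go to 8, an L position)
n=13: W (go to 9, an L position)
n=14: W (go to 8, an L position)
n=15: W (go to 9, an L position)
n=16: L (options 14(W), 12(W), 10(W) are all W)
n=17: L (options 15(W), 13(W), 11(W) are all W)
L entries with 0 ≤ n ≤ 17: n = 0, 1, 8, 9, 16, 17; that makes 6.

6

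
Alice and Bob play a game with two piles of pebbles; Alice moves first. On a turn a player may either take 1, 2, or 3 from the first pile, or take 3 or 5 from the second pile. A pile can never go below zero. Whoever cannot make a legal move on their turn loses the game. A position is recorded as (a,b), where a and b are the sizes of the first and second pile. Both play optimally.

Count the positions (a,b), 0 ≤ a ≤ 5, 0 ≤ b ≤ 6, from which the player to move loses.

Use the standard recursion: the mover loses at a terminal position; elsewhere, the mover wins exactly when some move hands the opponent an L position.
Every move lowers a or b (never raises either), so fill the grid row by row in increasing a, and left to right within a row: each cell's successors are then already labelled.
      b=0  b=1  b=2  b=3  b=4  b=5  b=6
a=0:    L    L    L    W    W    W    W
a=1:    W    W    W    L    L    L    W
a=2:    W    W    W    W    W    W    L
a=3:    W    W    W    W    W    W    W
a=4:    L    L    L    W    W    W    W
a=5:    W    W    W    L    L    L    W
Cells with no legal move (terminal, hence L): (0,0), (0,1), (0,2).
The remaining L cells, each justified by listing all of its moves:
(1,3): moves to (0,3)(W), (1,0)(W); every one is W ⇒ L
(1,4): moves to (0,4)(W), (1,1)(W); every one is W ⇒ L
(1,5): moves to (0,5)(W), (1,2)(W), (1,0)(W); every one is W ⇒ L
(2,6): moves to (1,6)(W), (0,6)(W), (2,3)(W), (2,1)(W); every one is W ⇒ L
(4,0): moves to (3,0)(W), (2,0)(W), (1,0)(W); every one is W ⇒ L
(4,1): moves to (3,1)(W), (2,1)(W), (1,1)(W); every one is W ⇒ L
(4,2): moves to (3,2)(W), (2,2)(W), (1,2)(W); every one is W ⇒ L
(5,3): moves to (4,3)(W), (3,3)(W), (2,3)(W), (5,0)(W); every one is W ⇒ L
(5,4): moves to (4,4)(W), (3,4)(W), (2,4)(W), (5,1)(W); every one is W ⇒ L
(5,5): moves to (4,5)(W), (3,5)(W), (2,5)(W), (5,2)(W), (5,0)(W); every one is W ⇒ L
Every other cell has at least one move into one of the L cells above, so it is W.
L cells per row: a=0: 3, a=1: 3, a=2: 1, a=3: 0, a=4: 3, a=5: 3; total 13.

13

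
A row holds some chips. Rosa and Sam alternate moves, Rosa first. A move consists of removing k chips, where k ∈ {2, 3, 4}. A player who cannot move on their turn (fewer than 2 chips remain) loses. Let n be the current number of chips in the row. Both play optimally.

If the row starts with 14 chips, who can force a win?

Build the W/L table. Terminal = L. A non-terminal position is W if it has a move to some L; otherwise it is L.
n=0: no move → L
n=1: no move → L
n=2: can move to 0, which is L ⇒ W
n=3: can move to 1, which is L ⇒ W
n=4: can move to 1, which is L ⇒ W
n=5: can move to 1, which is L ⇒ W
n=6: moves to 4(W), 3(W), 2(W); every one is W ⇒ L
n=7: moves to 5(W), 4(W), 3(W); every one is W ⇒ L
n=8: can move to 6, which is L ⇒ W
n=9: can move to 7, which is L ⇒ W
n=10: can move to 7, which is L ⇒ W
n=11: can move to 7, which is L ⇒ W
n=12: moves to 10(W), 9(W), 8(W); every one is W ⇒ L
n=13: moves to 11(W), 10(W), 9(W); every one is W ⇒ L
n=14: can move to 12, which is L ⇒ W
The starting position 14 is W: Rosa should remove 2, leaving 12, handing over an L position.

Rosa wins.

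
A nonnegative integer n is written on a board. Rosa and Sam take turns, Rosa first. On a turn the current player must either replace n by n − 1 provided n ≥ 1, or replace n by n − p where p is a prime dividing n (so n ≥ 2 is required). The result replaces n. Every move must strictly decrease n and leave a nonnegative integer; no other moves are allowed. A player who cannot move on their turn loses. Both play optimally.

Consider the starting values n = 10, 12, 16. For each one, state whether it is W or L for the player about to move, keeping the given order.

10: W, 12: L, 16: L

Classify positions by backward induction: terminal positions (no move available) are L. From any other position, the mover wins iff some move reaches an L.
n=0: no move → L
n=1: →0(L), so W
n=2: →0(L), so W
n=3: →0(L), so W
n=4: →2(W), 3(W) — all W, so L
n=5: →0(L), so W
n=6: →4(L), so W
n=7: →0(L), so W
n=8: →6(W), 7(W) — all W, so L
n=9: →8(L), so W
n=10: →8(L), so W
n=11: →0(L), so W
n=12: →9(W), 10(W), 11(W) — all W, so L
n=13: →0(L), so W
n=14: →12(L), so W
n=15: →12(L), so W
n=16: →14(W), 15(W) — all W, so L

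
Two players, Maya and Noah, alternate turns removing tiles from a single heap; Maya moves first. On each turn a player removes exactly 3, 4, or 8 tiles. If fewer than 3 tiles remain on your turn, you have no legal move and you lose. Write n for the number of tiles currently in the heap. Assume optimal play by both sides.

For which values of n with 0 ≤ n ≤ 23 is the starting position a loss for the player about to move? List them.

Build the W/L table. Terminal = L. A non-terminal position is W if it has a move to some L; otherwise it is L.
n=0: no move → L
n=1: no move → L
n=2: no move → L
n=3: can move to 0, which is L ⇒ W
n=4: can move to 1, which is L ⇒ W
n=5: can move to 2, which is L ⇒ W
n=6: can move to 2, which is L ⇒ W
n=7: moves to 4(W), 3(W); every one is W ⇒ L
n=8: can move to 0, which is L ⇒ W
n=9: can move to 1, which is L ⇒ W
n=10: can move to 7, which is L ⇒ W
n=11: can move to 7, which is L ⇒ W
n=12: moves to 9(W), 8(W), 4(W); every one is W ⇒ L
n=13: moves to 10(W), 9(W), 5(W); every one is W ⇒ L
n=14: moves to 11(W), 10(W), 6(W); every one is W ⇒ L
n=15: can move to 12, which is L ⇒ W
n=16: can move to 13, which is L ⇒ W
n=17: can move to 14, which is L ⇒ W
n=18: can move to 14, which is L ⇒ W
n=19: moves to 16(W), 15(W), 11(W); every one is W ⇒ L
n=20: can move to 12, which is L ⇒ W
n=21: can move to 13, which is L ⇒ W
n=22: can move to 19, which is L ⇒ W
n=23: can move to 19, which is L ⇒ W
The losing starting values of n are exactly the entries labelled L in this table (8 of them).

0, 1, 2, 7, 12, 13, 14, 19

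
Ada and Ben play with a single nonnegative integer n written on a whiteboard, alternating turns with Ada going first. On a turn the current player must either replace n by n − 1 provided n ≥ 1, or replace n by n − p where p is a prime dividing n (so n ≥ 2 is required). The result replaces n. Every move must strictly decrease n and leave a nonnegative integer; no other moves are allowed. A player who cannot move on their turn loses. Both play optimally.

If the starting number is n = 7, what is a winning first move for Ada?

Move to 0.

Use the standard recursion: the mover loses at a terminal position; elsewhere, the mover wins exactly when some move hands the opponent an L position.
n=0: no move → L
n=1: can move to 0, which is L ⇒ W
n=2: can move to 0, which is L ⇒ W
n=3: can move to 0, which is L ⇒ W
n=4: moves to 2(W), 3(W); every one is W ⇒ L
n=5: can move to 0, which is L ⇒ W
n=6: can move to 4, which is L ⇒ W
n=7: can move to 0, which is L ⇒ W
From 7, the L positions reachable in one move are: 0.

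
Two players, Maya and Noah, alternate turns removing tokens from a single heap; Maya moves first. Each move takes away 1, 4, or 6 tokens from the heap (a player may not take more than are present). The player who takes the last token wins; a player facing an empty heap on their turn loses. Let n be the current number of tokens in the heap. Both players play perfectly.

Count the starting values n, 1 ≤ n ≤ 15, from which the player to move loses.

6

Use the standard recursion: the mover loses at a terminal position; elsewhere, the mover wins exactly when some move hands the opponent an L position.
n=0: no move → L
n=1: can move to 0, which is L ⇒ W
n=2: the only move is to 1(W), a W ⇒ L
n=3: can move to 2, which is L ⇒ W
n=4: can move to 0, which is L ⇒ W
n=5: moves to 4(W), 1(W); every one is W ⇒ L
n=6: can move to 5, which is L ⇒ W
n=7: moves to 6(W), 3(W), 1(W); every one is W ⇒ L
n=8: can move to 7, which is L ⇒ W
n=9: can move to 5, which is L ⇒ W
n=10: moves to 9(W), 6(W), 4(W); every one is W ⇒ L
n=11: can move to 10, which is L ⇒ W
n=12: moves to 11(W), 8(W), 6(W); every one is W ⇒ L
n=13: can move to 12, which is L ⇒ W
n=14: can move to 10, which is L ⇒ W
n=15: moves to 14(W), 11(W), 9(W); every one is W ⇒ L
L entries with 1 ≤ n ≤ 15 (n=0 is outside the asked range and is not counted): n = 2, 5, 7, 10, 12, 15; that makes 6.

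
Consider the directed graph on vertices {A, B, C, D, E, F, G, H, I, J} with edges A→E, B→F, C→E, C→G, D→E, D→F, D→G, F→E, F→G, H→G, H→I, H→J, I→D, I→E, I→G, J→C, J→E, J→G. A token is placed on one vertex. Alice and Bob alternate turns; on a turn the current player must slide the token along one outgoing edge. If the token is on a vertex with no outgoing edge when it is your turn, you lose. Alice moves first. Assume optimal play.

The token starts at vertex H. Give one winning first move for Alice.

Move to G.

Label each position W (a win for the player to move) or L (a loss). A position with no legal move is L; any other position is W exactly when some move reaches an L, and L when every move reaches a W.
Every edge goes from a vertex to one that appears earlier in the order E, G, F, D, I, C, J, A, H, B, so processing vertices in that order labels each vertex after all of its successors.
E: no outgoing edge → L
G: no outgoing edge → L
F: reaches L-position G → W
D: reaches L-position G → W
I: reaches L-position G → W
C: reaches L-position G → W
J: reaches L-position G → W
A: reaches L-position E → W
H: reaches L-position G → W
B: only reaches F(W), which is W → L
From H, the L positions reachable in one move are: G.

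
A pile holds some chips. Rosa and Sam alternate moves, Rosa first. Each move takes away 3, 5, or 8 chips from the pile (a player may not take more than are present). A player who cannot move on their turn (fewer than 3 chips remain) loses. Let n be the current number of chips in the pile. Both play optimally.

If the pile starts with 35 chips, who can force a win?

Positions with no move are L. A position that does have a move is losing for the player to move precisely when every available move leads to a winning position for the opponent. Fill in the labels:
n=0: no move → L
n=1: no move → L
n=2: no move → L
n=3: →0(L), so W
n=4: →1(L), so W
n=5: →2(L), so W
n=6: →1(L), so W
n=7: →2(L), so W
n=8: →0(L), so W
n=9: →1(L), so W
n=10: →2(L), so W
n=11: →8(W), 6(W), 3(W) — all W, so L
n=12: →9(W), 7(W), 4(W) — all W, so L
n=13: →10(W), 8(W), 5(W) — all W, so L
n=14: →11(L), so W
n=15: →12(L), so W
n=16: →13(L), so W
n=17: →12(L), so W
n=18: →13(L), so W
n=19: →11(L), so W
n=20: →12(L), so W
n=21: →13(L), so W
n=22: →19(W), 17(W), 14(W) — all W, so L
n=23: →20(W), 18(W), 15(W) — all W, so L
n=24: →21(W), 19(W), 16(W) — all W, so L
n=25: →22(L), so W
n=26: →23(L), so W
n=27: →24(L), so W
n=28: →23(L), so W
n=29: →24(L), so W
n=30: →22(L), so W
n=31: →23(L), so W
n=32: →24(L), so W
n=33: →30(W), 28(W), 25(W) — all W, so L
n=34: →31(W), 29(W), 26(W) — all W, so L
n=35: →32(W), 30(W), 27(W) — all W, so L
Every move from 35 reaches a W position, so the mover loses.

Sam wins.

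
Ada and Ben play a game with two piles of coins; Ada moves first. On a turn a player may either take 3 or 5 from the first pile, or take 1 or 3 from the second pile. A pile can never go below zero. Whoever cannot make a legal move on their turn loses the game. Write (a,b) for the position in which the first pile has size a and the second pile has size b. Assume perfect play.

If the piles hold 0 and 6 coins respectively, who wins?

Ben wins.

Use the standard recursion: the mover loses at a terminal position; elsewhere, the mover wins exactly when some move hands the opponent an L position.
No move ever increases a pile, so every position that can arise here has a ≤ 0 and b ≤ 6; it is enough to label the cells with 0 ≤ a ≤ 0 and 0 ≤ b ≤ 6.
Every move lowers a or b (never raises either), so fill the grid row by row in increasing a, and left to right within a row: each cell's successors are then already labelled.
      b=0  b=1  b=2  b=3  b=4  b=5  b=6
a=0:    L    W    L    W    L    W    L
Cells with no legal move (terminal, hence L): (0,0).
The remaining L cells, each justified by listing all of its moves:
(0,2): L (sole option (0,1)(W) is W)
(0,4): L (options (0,3)(W), (0,1)(W) are all W)
(0,6): L (options (0,5)(W), (0,3)(W) are all W)
Every other cell has at least one move into one of the L cells above, so it is W.
The starting position (0,6) is L: whatever Ada does, the opponent receives a W position.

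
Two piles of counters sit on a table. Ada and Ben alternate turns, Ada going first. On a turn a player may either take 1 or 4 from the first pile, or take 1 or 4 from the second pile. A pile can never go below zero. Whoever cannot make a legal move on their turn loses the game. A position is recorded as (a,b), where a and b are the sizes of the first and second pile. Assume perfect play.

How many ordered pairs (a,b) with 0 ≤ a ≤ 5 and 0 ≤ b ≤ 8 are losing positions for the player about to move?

Use the standard recursion: the mover loses at a terminal position; elsewhere, the mover wins exactly when some move hands the opponent an L position.
Every move lowers a or b (never raises either), so fill the grid row by row in increasing a, and left to right within a row: each cell's successors are then already labelled.
      b=0  b=1  b=2  b=3  b=4  b=5  b=6  b=7  b=8
a=0:    L    W    L    W    W    L    W    L    W
a=1:    W    L    W    L    W    W    L    W    L
a=2:    L    W    L    W    W    L    W    L    W
a=3:    W    L    W    L    W    W    L    W    L
a=4:    W    W    W    W    L    W    W    W    W
a=5:    L    W    L    W    W    L    W    L    W
Cells with no legal move (terminal, hence L): (0,0).
The remaining L cells, each justified by listing all of its moves:
(0,2): L (sole option (0,1)(W) is W)
(0,5): L (options (0,4)(W), (0,1)(W) are all W)
(0,7): L (options (0,6)(W), (0,3)(W) are all W)
(1,1): L (options (0,1)(W), (1,0)(W) are all W)
(1,3): L (options (0,3)(W), (1,2)(W) are all W)
(1,6): L (options (0,6)(W), (1,5)(W), (1,2)(W) are all W)
(1,8): L (options (0,8)(W), (1,7)(W), (1,4)(W) are all W)
(2,0): L (sole option (1,0)(W) is W)
(2,2): L (options (1,2)(W), (2,1)(W) are all W)
(2,5): L (options (1,5)(W), (2,4)(W), (2,1)(W) are all W)
(2,7): L (options (1,7)(W), (2,6)(W), (2,3)(W) are all W)
(3,1): L (options (2,1)(W), (3,0)(W) are all W)
(3,3): L (options (2,3)(W), (3,2)(W) are all W)
(3,6): L (options (2,6)(W), (3,5)(W), (3,2)(W) are all W)
(3,8): L (options (2,8)(W), (3,7)(W), (3,4)(W) are all W)
(4,4): L (options (3,4)(W), (0,4)(W), (4,3)(W), (4,0)(W) are all W)
(5,0): L (options (4,0)(W), (1,0)(W) are all W)
(5,2): L (options (4,2)(W), (1,2)(W), (5,1)(W) are all W)
(5,5): L (options (4,5)(W), (1,5)(W), (5,4)(W), (5,1)(W) are all W)
(5,7): L (options (4,7)(W), (1,7)(W), (5,6)(W), (5,3)(W) are all W)
Every other cell has at least one move into one of the L cells above, so it is W.
L cells per row: a=0: 4, a=1: 4, a=2: 4, a=3: 4, a=4: 1, a=5: 4; total 21.

21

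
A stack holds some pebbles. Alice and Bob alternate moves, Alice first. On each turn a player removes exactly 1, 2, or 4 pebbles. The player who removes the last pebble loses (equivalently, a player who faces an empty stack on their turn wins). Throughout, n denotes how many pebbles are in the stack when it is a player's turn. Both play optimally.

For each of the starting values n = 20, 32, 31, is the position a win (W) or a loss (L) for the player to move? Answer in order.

20: W, 32: W, 31: L

Classify positions by backward induction: terminal positions (no move available) are W. From any other position, the mover wins iff some move reaches an L.
n=0: no move; the opponent has just taken the last pebble and therefore loses → W
n=1: L (sole option 0(W) is W)
n=2: W (go to 1, an L position)
n=3: W (go to 1, an L position)
n=4: L (options 3(W), 2(W), 0(W) are all W)
n=5: W (go to 4, an L position)
n=6: W (go to 4, an L position)
n=7: L (options 6(W), 5(W), 3(W) are all W)
n=8: W (go to 7, an L position)
n=9: W (go to 7, an L position)
n=10: L (options 9(W), 8(W), 6(W) are all W)
n=11: W (go to 10, an L position)
n=12: W (go to 10, an L position)
n=13: L (options 12(W), 11(W), 9(W) are all W)
n=14: W (go to 13, an L position)
n=15: W (go to 13, an L position)
n=16: L (options 15(W), 14(W), 12(W) are all W)
n=17: W (go to 16, an L position)
n=18: W (go to 16, an L position)
n=19: L (options 18(W), 17(W), 15(W) are all W)
n=20: W (go to 19, an L position)
n=21: W (go to 19, an L position)
n=22: L (options 21(W), 20(W), 18(W) are all W)
n=23: W (go to 22, an L position)
n=24: W (go to 22, an L position)
n=25: L (options 24(W), 23(W), 21(W) are all W)
n=26: W (go to 25, an L position)
n=27: W (go to 25, an L position)
n=28: L (options 27(W), 26(W), 24(W) are all W)
n=29: W (go to 28, an L position)
n=30: W (go to 28, an L position)
n=31: L (options 30(W), 29(W), 27(W) are all W)
n=32: W (go to 31, an L position)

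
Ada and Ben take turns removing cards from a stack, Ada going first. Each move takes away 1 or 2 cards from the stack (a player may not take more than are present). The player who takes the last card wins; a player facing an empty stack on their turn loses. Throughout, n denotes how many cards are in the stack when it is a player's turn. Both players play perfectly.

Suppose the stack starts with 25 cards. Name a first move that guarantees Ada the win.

Remove 1, leaving 24.

Label each position W (a win for the player to move) or L (a loss). A position with no legal move is L; any other position is W exactly when some move reaches an L, and L when every move reaches a W.
n=0: no move → L
n=1: W (go to 0, an L position)
n=2: W (go to 0, an L position)
n=3: L (options 2(W), 1(W) are all W)
n=4: W (go to 3, an L position)
n=5: W (go to 3, an L position)
n=6: L (options 5(W), 4(W) are all W)
n=7: W (go to 6, an L position)
n=8: W (go to 6, an L position)
n=9: L (options 8(W), 7(W) are all W)
n=10: W (go to 9, an L position)
n=11: W (go to 9, an L position)
n=12: L (options 11(W), 10(W) are all W)
n=13: W (go to 12, an L position)
n=14: W (go to 12, an L position)
n=15: L (options 14(W), 13(W) are all W)
n=16: W (go to 15, an L position)
n=17: W (go to 15, an L position)
n=18: L (options 17(W), 16(W) are all W)
n=19: W (go to 18, an L position)
n=20: W (go to 18, an L position)
n=21: L (options 20(W), 19(W) are all W)
n=22: W (go to 21, an L position)
n=23: W (go to 21, an L position)
n=24: L (options 23(W), 22(W) are all W)
n=25: W (go to 24, an L position)
From 25, the L positions reachable in one move are: 24.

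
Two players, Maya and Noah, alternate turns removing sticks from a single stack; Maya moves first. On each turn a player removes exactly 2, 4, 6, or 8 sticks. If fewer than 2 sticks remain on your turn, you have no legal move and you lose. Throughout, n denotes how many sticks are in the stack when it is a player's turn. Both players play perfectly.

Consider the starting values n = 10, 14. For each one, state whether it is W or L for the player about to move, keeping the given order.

Label each position W (a win for the player to move) or L (a loss). A position with no legal move is L; any other position is W exactly when some move reaches an L, and L when every move reaches a W.
n=0: no move → L
n=1: no move → L
n=2: can move to 0, which is L ⇒ W
n=3: can move to 1, which is L ⇒ W
n=4: can move to 0, which is L ⇒ W
n=5: can move to 1, which is L ⇒ W
n=6: can move to 0, which is L ⇒ W
n=7: can move to 1, which is L ⇒ W
n=8: can move to 0, which is L ⇒ W
n=9: can move to 1, which is L ⇒ W
n=10: moves to 8(W), 6(W), 4(W), 2(W); every one is W ⇒ L
n=11: moves to 9(W), 7(W), 5(W), 3(W); every one is W ⇒ L
n=12: can move to 10, which is L ⇒ W
n=13: can move to 11, which is L ⇒ W
n=14: can move to 10, which is L ⇒ W

10: L, 14: W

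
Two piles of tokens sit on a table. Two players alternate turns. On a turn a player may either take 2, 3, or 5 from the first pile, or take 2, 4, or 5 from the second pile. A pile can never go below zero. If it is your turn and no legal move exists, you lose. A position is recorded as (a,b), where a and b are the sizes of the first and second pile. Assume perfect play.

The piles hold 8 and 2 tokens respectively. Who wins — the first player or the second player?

Work bottom-up. With no move the player to move loses. Otherwise the position is W if at least one move leads to an L position for the opponent, and L if every move leads to a W.
No move ever increases a pile, so every position that can arise here has a ≤ 8 and b ≤ 2; it is enough to label the cells with 0 ≤ a ≤ 8 and 0 ≤ b ≤ 2.
Every move lowers a or b (never raises either), so fill the grid row by row in increasing a, and left to right within a row: each cell's successors are then already labelled.
      b=0  b=1  b=2
a=0:    L    L    W
a=1:    L    L    W
a=2:    W    W    L
a=3:    W    W    L
a=4:    W    W    W
a=5:    W    W    W
a=6:    W    W    W
a=7:    L    L    W
a=8:    L    L    W
Cells with no legal move (terminal, hence L): (0,0), (0,1), (1,0), (1,1).
The remaining L cells, each justified by listing all of its moves:
(2,2): →(0,2)(W), (2,0)(W) — all W, so L
(3,2): →(1,2)(W), (0,2)(W), (3,0)(W) — all W, so L
(7,0): →(5,0)(W), (4,0)(W), (2,0)(W) — all W, so L
(7,1): →(5,1)(W), (4,1)(W), (2,1)(W) — all W, so L
(8,0): →(6,0)(W), (5,0)(W), (3,0)(W) — all W, so L
(8,1): →(6,1)(W), (5,1)(W), (3,1)(W) — all W, so L
Every other cell has at least one move into one of the L cells above, so it is W.
From (8,2) the player to move can move to (3,2), reaching an L position.

The first player wins.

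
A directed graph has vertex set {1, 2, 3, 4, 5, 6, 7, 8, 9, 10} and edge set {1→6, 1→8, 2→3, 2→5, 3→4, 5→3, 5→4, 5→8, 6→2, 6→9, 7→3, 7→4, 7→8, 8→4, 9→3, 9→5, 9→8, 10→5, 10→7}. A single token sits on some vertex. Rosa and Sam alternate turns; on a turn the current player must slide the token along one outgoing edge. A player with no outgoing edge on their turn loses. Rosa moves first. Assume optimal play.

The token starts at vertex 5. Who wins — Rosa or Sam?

Rosa wins.

Compute win/loss labels from the base case upward. A position with no move is L. Any other position is W if it can reach an L in one move, else L.
Every edge goes from a vertex to one that appears earlier in the order 4, 8, 3, 5, 7, 2, 9, 10, 6, 1, so processing vertices in that order labels each vertex after all of its successors.
4: no outgoing edge → L
8: W (go to 4, an L position)
3: W (go to 4, an L position)
5: W (go to 4, an L position)
7: W (go to 4, an L position)
2: L (options 5(W), 3(W) are all W)
9: L (options 5(W), 3(W), 8(W) are all W)
10: L (options 7(W), 5(W) are all W)
6: W (go to 9, an L position)
1: L (options 6(W), 8(W) are all W)
The starting position 5 is W: Rosa should move to 4, handing over an L position.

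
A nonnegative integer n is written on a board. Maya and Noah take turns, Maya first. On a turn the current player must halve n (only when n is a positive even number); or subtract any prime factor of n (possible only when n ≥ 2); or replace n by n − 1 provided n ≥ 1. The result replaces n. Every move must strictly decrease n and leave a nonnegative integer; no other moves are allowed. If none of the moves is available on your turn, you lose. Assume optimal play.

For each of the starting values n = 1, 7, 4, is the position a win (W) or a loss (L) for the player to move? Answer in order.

1: W, 7: W, 4: L

Compute win/loss labels from the base case upward. A position with no move is L. Any other position is W if it can reach an L in one move, else L.
n=0: no move → L
n=1: →0(L), so W
n=2: →0(L), so W
n=3: →0(L), so W
n=4: →2(W), 3(W) — all W, so L
n=5: →0(L), so W
n=6: →4(L), so W
n=7: →0(L), so W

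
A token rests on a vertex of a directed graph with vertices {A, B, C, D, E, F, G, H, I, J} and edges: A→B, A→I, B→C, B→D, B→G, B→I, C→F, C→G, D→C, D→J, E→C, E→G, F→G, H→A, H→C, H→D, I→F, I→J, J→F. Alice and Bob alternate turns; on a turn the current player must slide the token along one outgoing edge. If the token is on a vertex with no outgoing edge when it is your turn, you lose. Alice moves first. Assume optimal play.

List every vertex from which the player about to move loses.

A, G, J

Label each position W (a win for the player to move) or L (a loss). A position with no legal move is L; any other position is W exactly when some move reaches an L, and L when every move reaches a W.
Every edge goes from a vertex to one that appears earlier in the order G, F, J, C, D, I, B, A, H, E, so processing vertices in that order labels each vertex after all of its successors.
G: no outgoing edge → L
F: W (go to G, an L position)
J: L (sole option F(W) is W)
C: W (go to G, an L position)
D: W (go to J, an L position)
I: W (go to J, an L position)
B: W (go to G, an L position)
A: L (options B(W), I(W) are all W)
H: W (go to A, an L position)
E: W (go to G, an L position)
The losing starting vertices are exactly the entries labelled L in this table (3 of them).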